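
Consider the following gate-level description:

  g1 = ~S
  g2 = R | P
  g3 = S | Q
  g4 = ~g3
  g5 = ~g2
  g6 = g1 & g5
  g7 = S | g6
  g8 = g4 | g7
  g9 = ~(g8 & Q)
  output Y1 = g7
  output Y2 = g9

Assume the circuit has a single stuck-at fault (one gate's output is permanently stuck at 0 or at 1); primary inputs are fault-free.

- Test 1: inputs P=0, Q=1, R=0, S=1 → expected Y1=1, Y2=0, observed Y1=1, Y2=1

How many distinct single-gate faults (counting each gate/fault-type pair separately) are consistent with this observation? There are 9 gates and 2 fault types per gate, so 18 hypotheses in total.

2

Fault-free: g1=0, g2=0, g3=1, g4=0, g5=1, g6=0, g7=1, g8=1, g9=0 → Y1=1, Y2=0. Observed Y1=1, Y2=1.
  g1: none of the 2 fault types match ✗
  g2: none of the 2 fault types match ✗
  g3: none of the 2 fault types match ✗
  g4: none of the 2 fault types match ✗
  g5: none of the 2 fault types match ✗
  g6: none of the 2 fault types match ✗
  g7: none of the 2 fault types match ✗
  g8: stuck-at-0 ✓; others ✗
  g9: stuck-at-1 ✓; others ✗
Consistent faults: {g8 stuck-at-0, g9 stuck-at-1} — 2 in all.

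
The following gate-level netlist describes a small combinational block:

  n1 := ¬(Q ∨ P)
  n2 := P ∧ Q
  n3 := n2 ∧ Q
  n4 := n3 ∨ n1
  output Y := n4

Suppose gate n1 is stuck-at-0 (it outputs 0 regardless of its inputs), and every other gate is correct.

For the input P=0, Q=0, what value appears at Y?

0

Propagate with n1 forced: n1=0 [stuck-at-0], n2=0, n3=0, n4=0.
So Y = 0. (Without the fault it would be 1.)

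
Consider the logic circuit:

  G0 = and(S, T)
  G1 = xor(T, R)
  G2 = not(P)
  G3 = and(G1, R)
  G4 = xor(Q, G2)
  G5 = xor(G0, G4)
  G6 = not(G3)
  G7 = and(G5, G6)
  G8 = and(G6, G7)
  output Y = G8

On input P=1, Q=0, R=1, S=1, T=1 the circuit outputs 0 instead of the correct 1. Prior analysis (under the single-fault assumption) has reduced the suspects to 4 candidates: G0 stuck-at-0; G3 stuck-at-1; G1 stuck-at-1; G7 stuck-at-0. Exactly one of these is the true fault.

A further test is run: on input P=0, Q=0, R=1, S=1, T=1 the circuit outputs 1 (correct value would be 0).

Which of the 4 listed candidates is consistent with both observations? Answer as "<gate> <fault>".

G0 stuck-at-0

Evaluate each candidate on input P=0, Q=0, R=1, S=1, T=1:
  G0 stuck-at-0: G0=0 [stuck-at-0], G1=0, G2=1, G3=0, G4=1, G5=1, G6=1, G7=1, G8=1 → 1 — matches
  G3 stuck-at-1: G0=1, G1=0, G2=1, G3=1 [stuck-at-1], G4=1, G5=0, G6=0, G7=0, G8=0 → 0 — eliminated
  G1 stuck-at-1: G0=1, G1=1 [stuck-at-1], G2=1, G3=1, G4=1, G5=0, G6=0, G7=0, G8=0 → 0 — eliminated
  G7 stuck-at-0: G0=1, G1=0, G2=1, G3=0, G4=1, G5=0, G6=1, G7=0 [stuck-at-0], G8=0 → 0 — eliminated
Only G0 stuck-at-0 reproduces the observed 1.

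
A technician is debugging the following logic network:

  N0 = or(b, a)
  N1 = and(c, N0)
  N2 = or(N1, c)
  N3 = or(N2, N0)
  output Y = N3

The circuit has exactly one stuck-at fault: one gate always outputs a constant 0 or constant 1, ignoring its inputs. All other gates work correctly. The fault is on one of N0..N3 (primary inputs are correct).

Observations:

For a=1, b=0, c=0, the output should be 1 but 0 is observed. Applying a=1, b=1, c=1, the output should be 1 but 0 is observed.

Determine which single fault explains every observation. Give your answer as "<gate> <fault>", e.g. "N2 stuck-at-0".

Fault-free values for test 1 (a=1, b=0, c=0): N0=1, N1=0, N2=0, N3=1, giving Y=1. Observed 0.
Test 1: faults giving observed 0 are {N0 stuck-at-0, N3 stuck-at-0}.
Test 2 (a=1, b=1, c=1): fault-free N0=1, N1=1, N2=1, N3=1 → 1; observed 0. Eliminates N0 stuck-at-0.
Only N3 stuck-at-0 is consistent with every test.

N3 stuck-at-0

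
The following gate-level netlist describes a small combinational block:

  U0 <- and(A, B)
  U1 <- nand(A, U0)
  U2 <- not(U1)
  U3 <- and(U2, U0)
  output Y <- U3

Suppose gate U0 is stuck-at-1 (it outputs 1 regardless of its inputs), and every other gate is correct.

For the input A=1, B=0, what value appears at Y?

1

Propagate with U0 forced: U0=1 [stuck-at-1], U1=0, U2=1, U3=1.
So Y = 1. (Without the fault it would be 0.)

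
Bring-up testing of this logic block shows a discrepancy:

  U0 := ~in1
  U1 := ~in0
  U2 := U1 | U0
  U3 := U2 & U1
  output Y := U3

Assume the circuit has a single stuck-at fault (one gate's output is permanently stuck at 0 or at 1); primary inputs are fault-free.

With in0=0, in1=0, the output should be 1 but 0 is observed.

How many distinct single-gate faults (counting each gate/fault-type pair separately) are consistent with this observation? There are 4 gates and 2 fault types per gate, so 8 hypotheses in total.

3

Fault-free: U0=1, U1=1, U2=1, U3=1 → 1. Observed 0.
  U0 stuck-at-0: output 1 ✗
  U0 stuck-at-1: output 1 ✗
  U1 stuck-at-0: output 0 ✓
  U1 stuck-at-1: output 1 ✗
  U2 stuck-at-0: output 0 ✓
  U2 stuck-at-1: output 1 ✗
  U3 stuck-at-0: output 0 ✓
  U3 stuck-at-1: output 1 ✗
Consistent faults: {U1 stuck-at-0, U2 stuck-at-0, U3 stuck-at-0} — 3 in all.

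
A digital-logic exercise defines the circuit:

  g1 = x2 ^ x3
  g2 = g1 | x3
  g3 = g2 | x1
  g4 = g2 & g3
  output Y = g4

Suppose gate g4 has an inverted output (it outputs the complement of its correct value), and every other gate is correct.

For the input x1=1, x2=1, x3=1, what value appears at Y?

Propagate with g4 forced: g1=0, g2=1, g3=1, g4=0 [inverted output].
So Y = 0. (Without the fault it would be 1.)

0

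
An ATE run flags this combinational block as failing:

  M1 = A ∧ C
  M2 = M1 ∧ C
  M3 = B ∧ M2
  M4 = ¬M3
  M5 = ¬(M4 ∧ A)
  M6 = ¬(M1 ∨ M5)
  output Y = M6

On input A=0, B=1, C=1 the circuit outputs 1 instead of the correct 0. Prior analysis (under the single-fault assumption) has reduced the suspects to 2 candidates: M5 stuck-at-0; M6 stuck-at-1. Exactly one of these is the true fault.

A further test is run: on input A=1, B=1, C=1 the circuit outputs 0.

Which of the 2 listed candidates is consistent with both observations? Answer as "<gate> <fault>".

M5 stuck-at-0

Evaluate each candidate on input A=1, B=1, C=1:
  M5 stuck-at-0: M1=1, M2=1, M3=1, M4=0, M5=0 [stuck-at-0], M6=0 → 0 — matches
  M6 stuck-at-1: M1=1, M2=1, M3=1, M4=0, M5=1, M6=1 [stuck-at-1] → 1 — eliminated
Only M5 stuck-at-0 reproduces the observed 0.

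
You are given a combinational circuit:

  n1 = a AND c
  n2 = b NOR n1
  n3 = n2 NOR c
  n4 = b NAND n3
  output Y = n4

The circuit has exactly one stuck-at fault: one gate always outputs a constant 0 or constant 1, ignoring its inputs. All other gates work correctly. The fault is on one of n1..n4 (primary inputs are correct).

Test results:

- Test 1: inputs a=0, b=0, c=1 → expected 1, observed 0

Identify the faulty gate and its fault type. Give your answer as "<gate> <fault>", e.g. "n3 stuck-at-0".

Fault-free values for test 1 (a=0, b=0, c=1): n1=0, n2=1, n3=0, n4=1, giving Y=1. Observed 0.
Test 1: faults giving observed 0 are {n4 stuck-at-0}.
Only n4 stuck-at-0 is consistent with every test.

n4 stuck-at-0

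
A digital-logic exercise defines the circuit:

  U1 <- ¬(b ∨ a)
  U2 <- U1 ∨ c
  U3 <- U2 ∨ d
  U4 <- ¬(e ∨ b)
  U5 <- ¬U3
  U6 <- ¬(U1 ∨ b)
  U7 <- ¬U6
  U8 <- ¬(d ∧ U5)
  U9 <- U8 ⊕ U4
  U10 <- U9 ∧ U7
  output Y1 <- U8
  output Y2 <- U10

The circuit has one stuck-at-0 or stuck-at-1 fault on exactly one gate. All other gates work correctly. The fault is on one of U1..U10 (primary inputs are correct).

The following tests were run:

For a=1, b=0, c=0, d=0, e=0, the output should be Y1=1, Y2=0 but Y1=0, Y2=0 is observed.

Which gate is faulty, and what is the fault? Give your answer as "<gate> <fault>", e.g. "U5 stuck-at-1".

Fault-free values for test 1 (a=1, b=0, c=0, d=0, e=0): U1=0, U2=0, U3=0, U4=1, U5=1, U6=1, U7=0, U8=1, U9=0, U10=0, giving Y1=1, Y2=0. Observed Y1=0, Y2=0.
Test 1: faults giving observed Y1=0, Y2=0 are {U8 stuck-at-0}.
Only U8 stuck-at-0 is consistent with every test.

U8 stuck-at-0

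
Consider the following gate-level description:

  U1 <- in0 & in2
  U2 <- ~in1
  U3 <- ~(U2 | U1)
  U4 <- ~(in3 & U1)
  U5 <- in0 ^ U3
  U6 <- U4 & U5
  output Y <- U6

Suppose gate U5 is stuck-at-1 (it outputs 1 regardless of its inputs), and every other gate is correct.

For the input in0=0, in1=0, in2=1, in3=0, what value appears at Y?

Propagate with U5 forced: U1=0, U2=1, U3=0, U4=1, U5=1 [stuck-at-1], U6=1.
So Y = 1. (Without the fault it would be 0.)

1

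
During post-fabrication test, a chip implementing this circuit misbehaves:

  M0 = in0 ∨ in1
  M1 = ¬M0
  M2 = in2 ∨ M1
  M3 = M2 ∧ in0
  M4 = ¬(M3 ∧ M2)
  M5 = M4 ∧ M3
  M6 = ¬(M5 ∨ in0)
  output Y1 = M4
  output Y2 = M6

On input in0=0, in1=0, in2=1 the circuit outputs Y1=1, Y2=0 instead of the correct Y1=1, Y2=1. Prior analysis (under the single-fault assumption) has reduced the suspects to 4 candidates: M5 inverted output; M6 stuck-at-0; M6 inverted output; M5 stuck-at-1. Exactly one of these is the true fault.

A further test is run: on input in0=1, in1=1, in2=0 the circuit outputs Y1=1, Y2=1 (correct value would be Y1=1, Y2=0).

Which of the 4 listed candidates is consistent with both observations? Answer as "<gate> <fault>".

M6 inverted output

Evaluate each candidate on input in0=1, in1=1, in2=0:
  M5 inverted output: M0=1, M1=0, M2=0, M3=0, M4=1, M5=1 [inverted output], M6=0 → Y1=1, Y2=0 — eliminated
  M6 stuck-at-0: M0=1, M1=0, M2=0, M3=0, M4=1, M5=0, M6=0 [stuck-at-0] → Y1=1, Y2=0 — eliminated
  M6 inverted output: M0=1, M1=0, M2=0, M3=0, M4=1, M5=0, M6=1 [inverted output] → Y1=1, Y2=1 — matches
  M5 stuck-at-1: M0=1, M1=0, M2=0, M3=0, M4=1, M5=1 [stuck-at-1], M6=0 → Y1=1, Y2=0 — eliminated
Only M6 inverted output reproduces the observed Y1=1, Y2=1.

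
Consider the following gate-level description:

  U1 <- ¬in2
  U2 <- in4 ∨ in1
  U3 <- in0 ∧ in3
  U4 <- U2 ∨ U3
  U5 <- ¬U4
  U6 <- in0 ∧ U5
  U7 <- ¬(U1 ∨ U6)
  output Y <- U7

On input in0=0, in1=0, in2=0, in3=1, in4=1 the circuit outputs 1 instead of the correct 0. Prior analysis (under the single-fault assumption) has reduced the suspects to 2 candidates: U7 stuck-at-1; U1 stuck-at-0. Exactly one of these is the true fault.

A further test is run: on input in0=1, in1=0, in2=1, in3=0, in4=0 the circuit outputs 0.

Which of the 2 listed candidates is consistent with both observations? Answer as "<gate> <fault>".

U1 stuck-at-0

Evaluate each candidate on input in0=1, in1=0, in2=1, in3=0, in4=0:
  U7 stuck-at-1: U1=0, U2=0, U3=0, U4=0, U5=1, U6=1, U7=1 [stuck-at-1] → 1 — eliminated
  U1 stuck-at-0: U1=0 [stuck-at-0], U2=0, U3=0, U4=0, U5=1, U6=1, U7=0 → 0 — matches
Only U1 stuck-at-0 reproduces the observed 0.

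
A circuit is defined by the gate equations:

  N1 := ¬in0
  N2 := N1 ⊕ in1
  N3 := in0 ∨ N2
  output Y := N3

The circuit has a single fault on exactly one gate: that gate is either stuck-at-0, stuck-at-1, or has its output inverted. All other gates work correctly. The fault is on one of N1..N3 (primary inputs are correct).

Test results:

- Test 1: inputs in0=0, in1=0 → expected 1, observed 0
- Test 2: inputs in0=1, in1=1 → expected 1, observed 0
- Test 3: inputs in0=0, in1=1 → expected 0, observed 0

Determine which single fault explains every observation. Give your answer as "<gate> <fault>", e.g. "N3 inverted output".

N3 stuck-at-0

Fault-free values for test 1 (in0=0, in1=0): N1=1, N2=1, N3=1, giving Y=1. Observed 0.
Test 1: faults giving observed 0 are {N1 stuck-at-0, N1 inverted output, N2 stuck-at-0, N2 inverted output, N3 stuck-at-0, N3 inverted output}.
Test 2 (in0=1, in1=1): fault-free N1=0, N2=1, N3=1 → 1; observed 0. Eliminates N1 stuck-at-0, N1 inverted output, N2 stuck-at-0, N2 inverted output.
Test 3 (in0=0, in1=1): fault-free N1=1, N2=0, N3=0 → 0; observed 0. Eliminates N3 inverted output.
Only N3 stuck-at-0 is consistent with every test.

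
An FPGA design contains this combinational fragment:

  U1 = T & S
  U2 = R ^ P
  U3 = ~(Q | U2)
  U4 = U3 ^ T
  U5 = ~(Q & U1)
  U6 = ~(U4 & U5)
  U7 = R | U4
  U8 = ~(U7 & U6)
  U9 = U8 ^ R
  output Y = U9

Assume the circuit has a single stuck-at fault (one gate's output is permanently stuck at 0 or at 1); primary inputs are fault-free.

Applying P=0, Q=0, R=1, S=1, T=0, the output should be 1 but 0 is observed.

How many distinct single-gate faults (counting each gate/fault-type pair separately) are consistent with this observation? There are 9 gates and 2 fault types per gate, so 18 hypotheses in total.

Fault-free: U1=0, U2=1, U3=0, U4=0, U5=1, U6=1, U7=1, U8=0, U9=1 → 1. Observed 0.
  U1: none of the 2 fault types match ✗
  U2: stuck-at-0 ✓; others ✗
  U3: stuck-at-1 ✓; others ✗
  U4: stuck-at-1 ✓; others ✗
  U5: none of the 2 fault types match ✗
  U6: stuck-at-0 ✓; others ✗
  U7: stuck-at-0 ✓; others ✗
  U8: stuck-at-1 ✓; others ✗
  U9: stuck-at-0 ✓; others ✗
Consistent faults: {U2 stuck-at-0, U3 stuck-at-1, U4 stuck-at-1, U6 stuck-at-0, U7 stuck-at-0, U8 stuck-at-1, U9 stuck-at-0} — 7 in all.

7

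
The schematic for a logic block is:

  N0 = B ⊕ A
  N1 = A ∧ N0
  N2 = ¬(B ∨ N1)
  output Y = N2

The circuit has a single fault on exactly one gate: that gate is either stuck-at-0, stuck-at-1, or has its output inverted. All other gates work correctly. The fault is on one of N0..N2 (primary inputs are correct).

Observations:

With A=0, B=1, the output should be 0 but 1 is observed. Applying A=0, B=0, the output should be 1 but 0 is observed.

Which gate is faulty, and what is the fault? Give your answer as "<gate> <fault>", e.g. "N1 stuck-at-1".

Fault-free values for test 1 (A=0, B=1): N0=1, N1=0, N2=0, giving Y=0. Observed 1.
Test 1: faults giving observed 1 are {N2 stuck-at-1, N2 inverted output}.
Test 2 (A=0, B=0): fault-free N0=0, N1=0, N2=1 → 1; observed 0. Eliminates N2 stuck-at-1.
Only N2 inverted output is consistent with every test.

N2 inverted output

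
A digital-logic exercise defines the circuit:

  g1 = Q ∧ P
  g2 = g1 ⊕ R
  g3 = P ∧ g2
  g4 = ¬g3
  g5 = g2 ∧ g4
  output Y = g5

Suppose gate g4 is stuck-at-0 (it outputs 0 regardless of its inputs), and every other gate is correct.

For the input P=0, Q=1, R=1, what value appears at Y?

0

Propagate with g4 forced: g1=0, g2=1, g3=0, g4=0 [stuck-at-0], g5=0.
So Y = 0. (Without the fault it would be 1.)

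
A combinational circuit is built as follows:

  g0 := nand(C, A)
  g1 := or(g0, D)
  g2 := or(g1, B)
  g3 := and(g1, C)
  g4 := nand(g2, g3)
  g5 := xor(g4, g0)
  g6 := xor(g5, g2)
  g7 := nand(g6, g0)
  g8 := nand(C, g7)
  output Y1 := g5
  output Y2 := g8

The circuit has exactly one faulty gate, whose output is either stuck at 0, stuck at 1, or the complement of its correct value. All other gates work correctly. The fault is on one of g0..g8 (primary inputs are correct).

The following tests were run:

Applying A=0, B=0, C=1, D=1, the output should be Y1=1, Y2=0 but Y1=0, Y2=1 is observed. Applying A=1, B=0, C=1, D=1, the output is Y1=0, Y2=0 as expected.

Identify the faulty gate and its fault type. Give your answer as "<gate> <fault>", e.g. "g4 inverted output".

g5 stuck-at-0

Fault-free values for test 1 (A=0, B=0, C=1, D=1): g0=1, g1=1, g2=1, g3=1, g4=0, g5=1, g6=0, g7=1, g8=0, giving Y1=1, Y2=0. Observed Y1=0, Y2=1.
Test 1: faults giving observed Y1=0, Y2=1 are {g3 stuck-at-0, g3 inverted output, g4 stuck-at-1, g4 inverted output, g5 stuck-at-0, g5 inverted output}.
Test 2 (A=1, B=0, C=1, D=1): fault-free g0=0, g1=1, g2=1, g3=1, g4=0, g5=0, g6=1, g7=1, g8=0 → Y1=0, Y2=0; observed Y1=0, Y2=0. Eliminates g3 stuck-at-0, g3 inverted output, g4 stuck-at-1, g4 inverted output, g5 inverted output.
Only g5 stuck-at-0 is consistent with every test.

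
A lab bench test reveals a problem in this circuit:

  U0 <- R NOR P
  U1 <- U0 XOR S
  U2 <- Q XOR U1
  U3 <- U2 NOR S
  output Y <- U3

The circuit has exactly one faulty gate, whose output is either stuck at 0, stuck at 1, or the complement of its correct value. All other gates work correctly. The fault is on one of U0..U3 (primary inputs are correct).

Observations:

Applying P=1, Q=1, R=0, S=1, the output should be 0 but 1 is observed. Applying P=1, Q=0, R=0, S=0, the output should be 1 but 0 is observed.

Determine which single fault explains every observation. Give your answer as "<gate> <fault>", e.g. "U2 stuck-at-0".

Fault-free values for test 1 (P=1, Q=1, R=0, S=1): U0=0, U1=1, U2=0, U3=0, giving Y=0. Observed 1.
Test 1: faults giving observed 1 are {U3 stuck-at-1, U3 inverted output}.
Test 2 (P=1, Q=0, R=0, S=0): fault-free U0=0, U1=0, U2=0, U3=1 → 1; observed 0. Eliminates U3 stuck-at-1.
Only U3 inverted output is consistent with every test.

U3 inverted output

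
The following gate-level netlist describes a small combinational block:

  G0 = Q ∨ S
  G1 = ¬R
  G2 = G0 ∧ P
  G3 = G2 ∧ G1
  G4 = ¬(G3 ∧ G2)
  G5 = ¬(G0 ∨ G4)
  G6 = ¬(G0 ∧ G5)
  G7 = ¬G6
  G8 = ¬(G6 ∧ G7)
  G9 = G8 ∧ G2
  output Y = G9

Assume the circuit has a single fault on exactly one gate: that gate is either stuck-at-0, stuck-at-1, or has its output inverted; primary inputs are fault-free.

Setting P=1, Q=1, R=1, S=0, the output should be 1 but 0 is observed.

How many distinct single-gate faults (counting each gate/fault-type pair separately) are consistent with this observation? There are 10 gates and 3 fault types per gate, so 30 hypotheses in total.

Fault-free: G0=1, G1=0, G2=1, G3=0, G4=1, G5=0, G6=1, G7=0, G8=1, G9=1 → 1. Observed 0.
  G0: stuck-at-0, inverted output ✓; others ✗
  G1: none of the 3 fault types match ✗
  G2: stuck-at-0, inverted output ✓; others ✗
  G3: none of the 3 fault types match ✗
  G4: none of the 3 fault types match ✗
  G5: none of the 3 fault types match ✗
  G6: none of the 3 fault types match ✗
  G7: stuck-at-1, inverted output ✓; others ✗
  G8: stuck-at-0, inverted output ✓; others ✗
  G9: stuck-at-0, inverted output ✓; others ✗
Consistent faults: {G0 stuck-at-0, G0 inverted output, G2 stuck-at-0, G2 inverted output, G7 stuck-at-1, G7 inverted output, G8 stuck-at-0, G8 inverted output, G9 stuck-at-0, G9 inverted output} — 10 in all.

10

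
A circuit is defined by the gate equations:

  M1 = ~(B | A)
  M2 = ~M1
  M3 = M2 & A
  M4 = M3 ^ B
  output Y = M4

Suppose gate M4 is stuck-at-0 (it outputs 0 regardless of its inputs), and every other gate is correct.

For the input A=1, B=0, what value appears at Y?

Propagate with M4 forced: M1=0, M2=1, M3=1, M4=0 [stuck-at-0].
So Y = 0. (Without the fault it would be 1.)

0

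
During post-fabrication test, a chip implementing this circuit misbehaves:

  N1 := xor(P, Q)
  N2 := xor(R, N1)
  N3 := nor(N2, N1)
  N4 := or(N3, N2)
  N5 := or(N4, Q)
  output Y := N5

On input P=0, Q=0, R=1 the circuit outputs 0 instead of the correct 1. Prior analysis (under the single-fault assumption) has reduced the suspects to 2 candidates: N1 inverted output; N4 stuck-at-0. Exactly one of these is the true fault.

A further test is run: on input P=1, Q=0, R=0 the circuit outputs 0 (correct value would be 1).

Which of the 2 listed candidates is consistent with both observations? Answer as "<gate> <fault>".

N4 stuck-at-0

Evaluate each candidate on input P=1, Q=0, R=0:
  N1 inverted output: N1=0 [inverted output], N2=0, N3=1, N4=1, N5=1 → 1 — eliminated
  N4 stuck-at-0: N1=1, N2=1, N3=0, N4=0 [stuck-at-0], N5=0 → 0 — matches
Only N4 stuck-at-0 reproduces the observed 0.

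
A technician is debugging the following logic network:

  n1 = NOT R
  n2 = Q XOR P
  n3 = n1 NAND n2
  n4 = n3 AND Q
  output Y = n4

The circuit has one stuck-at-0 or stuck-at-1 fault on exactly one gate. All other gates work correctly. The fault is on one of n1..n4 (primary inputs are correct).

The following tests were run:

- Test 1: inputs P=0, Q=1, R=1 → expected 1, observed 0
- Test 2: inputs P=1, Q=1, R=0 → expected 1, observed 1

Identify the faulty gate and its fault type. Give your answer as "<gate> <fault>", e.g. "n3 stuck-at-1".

n1 stuck-at-1

Fault-free values for test 1 (P=0, Q=1, R=1): n1=0, n2=1, n3=1, n4=1, giving Y=1. Observed 0.
Test 1: faults giving observed 0 are {n1 stuck-at-1, n3 stuck-at-0, n4 stuck-at-0}.
Test 2 (P=1, Q=1, R=0): fault-free n1=1, n2=0, n3=1, n4=1 → 1; observed 1. Eliminates n3 stuck-at-0, n4 stuck-at-0.
Only n1 stuck-at-1 is consistent with every test.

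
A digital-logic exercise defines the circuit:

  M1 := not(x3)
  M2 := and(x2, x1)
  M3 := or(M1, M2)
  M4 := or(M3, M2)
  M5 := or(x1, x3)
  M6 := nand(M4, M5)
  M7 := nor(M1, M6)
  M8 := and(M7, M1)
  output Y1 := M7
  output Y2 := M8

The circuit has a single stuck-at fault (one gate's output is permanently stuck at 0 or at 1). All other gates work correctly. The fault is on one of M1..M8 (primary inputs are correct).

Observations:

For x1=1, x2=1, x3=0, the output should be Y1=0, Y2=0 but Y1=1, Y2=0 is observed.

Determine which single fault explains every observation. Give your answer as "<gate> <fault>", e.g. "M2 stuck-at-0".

M1 stuck-at-0

Fault-free values for test 1 (x1=1, x2=1, x3=0): M1=1, M2=1, M3=1, M4=1, M5=1, M6=0, M7=0, M8=0, giving Y1=0, Y2=0. Observed Y1=1, Y2=0.
Test 1: faults giving observed Y1=1, Y2=0 are {M1 stuck-at-0}.
Only M1 stuck-at-0 is consistent with every test.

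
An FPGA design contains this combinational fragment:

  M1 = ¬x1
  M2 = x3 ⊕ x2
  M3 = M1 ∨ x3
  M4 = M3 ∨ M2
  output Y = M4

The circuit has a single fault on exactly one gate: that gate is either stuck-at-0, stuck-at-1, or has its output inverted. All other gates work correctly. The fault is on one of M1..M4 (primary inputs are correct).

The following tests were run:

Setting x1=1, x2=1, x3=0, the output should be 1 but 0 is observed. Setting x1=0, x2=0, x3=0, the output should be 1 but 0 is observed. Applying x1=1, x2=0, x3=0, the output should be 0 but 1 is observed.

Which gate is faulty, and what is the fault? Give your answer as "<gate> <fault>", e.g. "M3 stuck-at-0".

M4 inverted output

Fault-free values for test 1 (x1=1, x2=1, x3=0): M1=0, M2=1, M3=0, M4=1, giving Y=1. Observed 0.
Test 1: faults giving observed 0 are {M2 stuck-at-0, M2 inverted output, M4 stuck-at-0, M4 inverted output}.
Test 2 (x1=0, x2=0, x3=0): fault-free M1=1, M2=0, M3=1, M4=1 → 1; observed 0. Eliminates M2 stuck-at-0, M2 inverted output.
Test 3 (x1=1, x2=0, x3=0): fault-free M1=0, M2=0, M3=0, M4=0 → 0; observed 1. Eliminates M4 stuck-at-0.
Only M4 inverted output is consistent with every test.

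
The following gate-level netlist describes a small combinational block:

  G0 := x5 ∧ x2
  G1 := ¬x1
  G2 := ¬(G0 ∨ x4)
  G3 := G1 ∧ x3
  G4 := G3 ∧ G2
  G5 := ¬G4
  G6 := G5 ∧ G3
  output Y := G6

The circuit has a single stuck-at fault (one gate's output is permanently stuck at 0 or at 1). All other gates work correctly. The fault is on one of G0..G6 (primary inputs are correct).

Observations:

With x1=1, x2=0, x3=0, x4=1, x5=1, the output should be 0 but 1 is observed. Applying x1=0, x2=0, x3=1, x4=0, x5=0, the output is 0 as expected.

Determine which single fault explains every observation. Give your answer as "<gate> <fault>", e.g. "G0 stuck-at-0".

Fault-free values for test 1 (x1=1, x2=0, x3=0, x4=1, x5=1): G0=0, G1=0, G2=0, G3=0, G4=0, G5=1, G6=0, giving Y=0. Observed 1.
Test 1: faults giving observed 1 are {G3 stuck-at-1, G6 stuck-at-1}.
Test 2 (x1=0, x2=0, x3=1, x4=0, x5=0): fault-free G0=0, G1=1, G2=1, G3=1, G4=1, G5=0, G6=0 → 0; observed 0. Eliminates G6 stuck-at-1.
Only G3 stuck-at-1 is consistent with every test.

G3 stuck-at-1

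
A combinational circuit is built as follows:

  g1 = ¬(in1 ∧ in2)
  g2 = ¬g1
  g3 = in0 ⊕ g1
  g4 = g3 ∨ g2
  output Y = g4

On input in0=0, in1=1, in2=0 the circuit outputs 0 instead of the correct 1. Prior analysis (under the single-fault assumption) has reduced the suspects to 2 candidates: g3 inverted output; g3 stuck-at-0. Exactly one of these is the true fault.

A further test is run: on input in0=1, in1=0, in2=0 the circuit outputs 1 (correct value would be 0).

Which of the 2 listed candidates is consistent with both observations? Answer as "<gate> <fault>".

g3 inverted output

Evaluate each candidate on input in0=1, in1=0, in2=0:
  g3 inverted output: g1=1, g2=0, g3=1 [inverted output], g4=1 → 1 — matches
  g3 stuck-at-0: g1=1, g2=0, g3=0 [stuck-at-0], g4=0 → 0 — eliminated
Only g3 inverted output reproduces the observed 1.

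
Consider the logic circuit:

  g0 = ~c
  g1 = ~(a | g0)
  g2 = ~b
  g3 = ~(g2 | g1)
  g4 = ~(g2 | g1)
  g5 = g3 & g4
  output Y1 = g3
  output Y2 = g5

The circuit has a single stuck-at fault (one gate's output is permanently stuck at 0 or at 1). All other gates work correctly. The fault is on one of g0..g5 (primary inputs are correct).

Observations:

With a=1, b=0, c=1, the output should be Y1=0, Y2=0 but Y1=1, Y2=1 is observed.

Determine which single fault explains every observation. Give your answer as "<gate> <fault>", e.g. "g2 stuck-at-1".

g2 stuck-at-0

Fault-free values for test 1 (a=1, b=0, c=1): g0=0, g1=0, g2=1, g3=0, g4=0, g5=0, giving Y1=0, Y2=0. Observed Y1=1, Y2=1.
Test 1: faults giving observed Y1=1, Y2=1 are {g2 stuck-at-0}.
Only g2 stuck-at-0 is consistent with every test.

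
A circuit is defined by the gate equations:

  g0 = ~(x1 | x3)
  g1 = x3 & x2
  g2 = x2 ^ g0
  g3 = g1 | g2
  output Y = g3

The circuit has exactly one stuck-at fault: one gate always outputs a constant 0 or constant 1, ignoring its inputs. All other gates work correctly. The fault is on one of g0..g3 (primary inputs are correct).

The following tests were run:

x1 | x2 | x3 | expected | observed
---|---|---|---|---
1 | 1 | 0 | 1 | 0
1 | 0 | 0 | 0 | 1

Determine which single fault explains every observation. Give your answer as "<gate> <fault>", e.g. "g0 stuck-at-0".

Fault-free values for test 1 (x1=1, x2=1, x3=0): g0=0, g1=0, g2=1, g3=1, giving Y=1. Observed 0.
Test 1: faults giving observed 0 are {g0 stuck-at-1, g2 stuck-at-0, g3 stuck-at-0}.
Test 2 (x1=1, x2=0, x3=0): fault-free g0=0, g1=0, g2=0, g3=0 → 0; observed 1. Eliminates g2 stuck-at-0, g3 stuck-at-0.
Only g0 stuck-at-1 is consistent with every test.

g0 stuck-at-1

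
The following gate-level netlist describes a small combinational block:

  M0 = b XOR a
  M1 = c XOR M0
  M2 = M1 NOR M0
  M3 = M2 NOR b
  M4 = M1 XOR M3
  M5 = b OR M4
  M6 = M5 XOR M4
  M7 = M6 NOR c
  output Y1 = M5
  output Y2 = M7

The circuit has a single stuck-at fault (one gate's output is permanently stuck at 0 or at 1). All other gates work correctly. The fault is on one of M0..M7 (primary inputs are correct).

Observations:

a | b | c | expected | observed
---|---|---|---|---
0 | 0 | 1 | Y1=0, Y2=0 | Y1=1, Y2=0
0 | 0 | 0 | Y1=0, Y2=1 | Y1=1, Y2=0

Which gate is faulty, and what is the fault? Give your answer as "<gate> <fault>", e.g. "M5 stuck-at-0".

M5 stuck-at-1

Fault-free values for test 1 (a=0, b=0, c=1): M0=0, M1=1, M2=0, M3=1, M4=0, M5=0, M6=0, M7=0, giving Y1=0, Y2=0. Observed Y1=1, Y2=0.
Test 1: faults giving observed Y1=1, Y2=0 are {M0 stuck-at-1, M2 stuck-at-1, M3 stuck-at-0, M4 stuck-at-1, M5 stuck-at-1}.
Test 2 (a=0, b=0, c=0): fault-free M0=0, M1=0, M2=1, M3=0, M4=0, M5=0, M6=0, M7=1 → Y1=0, Y2=1; observed Y1=1, Y2=0. Eliminates M0 stuck-at-1, M2 stuck-at-1, M3 stuck-at-0, M4 stuck-at-1.
Only M5 stuck-at-1 is consistent with every test.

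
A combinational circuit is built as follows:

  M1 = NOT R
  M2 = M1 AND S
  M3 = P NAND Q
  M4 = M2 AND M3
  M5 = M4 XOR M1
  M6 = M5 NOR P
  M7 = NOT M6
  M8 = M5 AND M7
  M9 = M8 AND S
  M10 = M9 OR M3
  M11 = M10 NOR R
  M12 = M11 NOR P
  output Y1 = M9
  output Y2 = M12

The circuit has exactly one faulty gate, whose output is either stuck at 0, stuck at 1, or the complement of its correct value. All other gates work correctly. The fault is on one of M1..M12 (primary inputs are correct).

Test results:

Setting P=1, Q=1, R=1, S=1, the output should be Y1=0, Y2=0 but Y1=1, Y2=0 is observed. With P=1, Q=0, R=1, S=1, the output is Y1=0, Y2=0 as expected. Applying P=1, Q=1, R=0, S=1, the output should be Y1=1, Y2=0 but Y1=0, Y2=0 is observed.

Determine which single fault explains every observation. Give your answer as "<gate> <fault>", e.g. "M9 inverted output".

Fault-free values for test 1 (P=1, Q=1, R=1, S=1): M1=0, M2=0, M3=0, M4=0, M5=0, M6=0, M7=1, M8=0, M9=0, M10=0, M11=0, M12=0, giving Y1=0, Y2=0. Observed Y1=1, Y2=0.
Test 1: faults giving observed Y1=1, Y2=0 are {M1 stuck-at-1, M1 inverted output, M4 stuck-at-1, M4 inverted output, M5 stuck-at-1, M5 inverted output, M8 stuck-at-1, M8 inverted output, M9 stuck-at-1, M9 inverted output}.
Test 2 (P=1, Q=0, R=1, S=1): fault-free M1=0, M2=0, M3=1, M4=0, M5=0, M6=0, M7=1, M8=0, M9=0, M10=1, M11=0, M12=0 → Y1=0, Y2=0; observed Y1=0, Y2=0. Eliminates M4 stuck-at-1, M4 inverted output, M5 stuck-at-1, M5 inverted output, M8 stuck-at-1, M8 inverted output, M9 stuck-at-1, M9 inverted output.
Test 3 (P=1, Q=1, R=0, S=1): fault-free M1=1, M2=1, M3=0, M4=0, M5=1, M6=0, M7=1, M8=1, M9=1, M10=1, M11=0, M12=0 → Y1=1, Y2=0; observed Y1=0, Y2=0. Eliminates M1 stuck-at-1.
Only M1 inverted output is consistent with every test.

M1 inverted output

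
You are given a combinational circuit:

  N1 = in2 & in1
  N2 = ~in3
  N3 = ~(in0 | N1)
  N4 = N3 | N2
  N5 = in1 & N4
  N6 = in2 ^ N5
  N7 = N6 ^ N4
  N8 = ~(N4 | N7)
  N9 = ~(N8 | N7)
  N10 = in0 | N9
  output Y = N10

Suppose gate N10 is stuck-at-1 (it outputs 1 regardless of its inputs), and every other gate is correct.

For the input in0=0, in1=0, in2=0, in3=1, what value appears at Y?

Propagate with N10 forced: N1=0, N2=0, N3=1, N4=1, N5=0, N6=0, N7=1, N8=0, N9=0, N10=1 [stuck-at-1].
So Y = 1. (Without the fault it would be 0.)

1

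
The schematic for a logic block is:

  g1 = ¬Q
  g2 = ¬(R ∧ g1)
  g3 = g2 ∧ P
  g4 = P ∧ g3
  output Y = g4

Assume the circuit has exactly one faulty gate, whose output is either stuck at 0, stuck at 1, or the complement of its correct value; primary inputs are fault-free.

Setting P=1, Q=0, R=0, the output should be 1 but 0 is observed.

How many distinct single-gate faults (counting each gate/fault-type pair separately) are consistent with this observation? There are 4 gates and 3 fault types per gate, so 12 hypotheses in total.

6

Fault-free: g1=1, g2=1, g3=1, g4=1 → 1. Observed 0.
  g1 stuck-at-0: output 1 ✗
  g1 stuck-at-1: output 1 ✗
  g1 inverted output: output 1 ✗
  g2 stuck-at-0: output 0 ✓
  g2 stuck-at-1: output 1 ✗
  g2 inverted output: output 0 ✓
  g3 stuck-at-0: output 0 ✓
  g3 stuck-at-1: output 1 ✗
  g3 inverted output: output 0 ✓
  g4 stuck-at-0: output 0 ✓
  g4 stuck-at-1: output 1 ✗
  g4 inverted output: output 0 ✓
Consistent faults: {g2 stuck-at-0, g2 inverted output, g3 stuck-at-0, g3 inverted output, g4 stuck-at-0, g4 inverted output} — 6 in all.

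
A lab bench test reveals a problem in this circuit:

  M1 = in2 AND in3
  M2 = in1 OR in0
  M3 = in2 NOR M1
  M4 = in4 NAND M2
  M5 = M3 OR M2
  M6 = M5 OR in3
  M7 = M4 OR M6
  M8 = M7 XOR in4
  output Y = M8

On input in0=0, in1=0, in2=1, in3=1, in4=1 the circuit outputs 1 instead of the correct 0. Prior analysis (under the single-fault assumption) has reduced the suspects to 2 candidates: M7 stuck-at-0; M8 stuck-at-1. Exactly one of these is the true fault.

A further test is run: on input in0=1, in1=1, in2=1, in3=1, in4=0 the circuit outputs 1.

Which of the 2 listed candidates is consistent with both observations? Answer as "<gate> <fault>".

Evaluate each candidate on input in0=1, in1=1, in2=1, in3=1, in4=0:
  M7 stuck-at-0: M1=1, M2=1, M3=0, M4=1, M5=1, M6=1, M7=0 [stuck-at-0], M8=0 → 0 — eliminated
  M8 stuck-at-1: M1=1, M2=1, M3=0, M4=1, M5=1, M6=1, M7=1, M8=1 [stuck-at-1] → 1 — matches
Only M8 stuck-at-1 reproduces the observed 1.

M8 stuck-at-1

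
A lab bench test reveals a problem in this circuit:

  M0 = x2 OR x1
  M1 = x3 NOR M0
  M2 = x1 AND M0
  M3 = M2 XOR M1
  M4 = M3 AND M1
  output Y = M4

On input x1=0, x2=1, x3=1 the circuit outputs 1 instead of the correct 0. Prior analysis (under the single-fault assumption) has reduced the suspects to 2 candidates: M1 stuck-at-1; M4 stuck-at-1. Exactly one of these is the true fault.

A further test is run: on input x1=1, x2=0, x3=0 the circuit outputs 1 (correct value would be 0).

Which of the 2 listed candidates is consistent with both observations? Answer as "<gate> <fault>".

M4 stuck-at-1

Evaluate each candidate on input x1=1, x2=0, x3=0:
  M1 stuck-at-1: M0=1, M1=1 [stuck-at-1], M2=1, M3=0, M4=0 → 0 — eliminated
  M4 stuck-at-1: M0=1, M1=0, M2=1, M3=1, M4=1 [stuck-at-1] → 1 — matches
Only M4 stuck-at-1 reproduces the observed 1.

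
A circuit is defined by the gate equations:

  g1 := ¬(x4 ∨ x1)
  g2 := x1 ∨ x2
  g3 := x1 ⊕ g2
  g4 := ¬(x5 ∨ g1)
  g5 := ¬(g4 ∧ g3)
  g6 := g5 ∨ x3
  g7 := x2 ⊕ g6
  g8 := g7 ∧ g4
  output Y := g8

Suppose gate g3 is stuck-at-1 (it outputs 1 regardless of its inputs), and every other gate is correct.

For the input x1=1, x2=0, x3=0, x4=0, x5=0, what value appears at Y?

Propagate with g3 forced: g1=0, g2=1, g3=1 [stuck-at-1], g4=1, g5=0, g6=0, g7=0, g8=0.
So Y = 0. (Without the fault it would be 1.)

0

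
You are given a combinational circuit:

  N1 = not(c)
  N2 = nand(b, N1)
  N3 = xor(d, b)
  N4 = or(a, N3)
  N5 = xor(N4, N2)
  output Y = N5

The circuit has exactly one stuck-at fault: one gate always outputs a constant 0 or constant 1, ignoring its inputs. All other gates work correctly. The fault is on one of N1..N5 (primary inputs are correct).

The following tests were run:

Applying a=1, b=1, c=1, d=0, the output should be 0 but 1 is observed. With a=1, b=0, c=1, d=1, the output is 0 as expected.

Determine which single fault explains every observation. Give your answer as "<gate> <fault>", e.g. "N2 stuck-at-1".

Fault-free values for test 1 (a=1, b=1, c=1, d=0): N1=0, N2=1, N3=1, N4=1, N5=0, giving Y=0. Observed 1.
Test 1: faults giving observed 1 are {N1 stuck-at-1, N2 stuck-at-0, N4 stuck-at-0, N5 stuck-at-1}.
Test 2 (a=1, b=0, c=1, d=1): fault-free N1=0, N2=1, N3=1, N4=1, N5=0 → 0; observed 0. Eliminates N2 stuck-at-0, N4 stuck-at-0, N5 stuck-at-1.
Only N1 stuck-at-1 is consistent with every test.

N1 stuck-at-1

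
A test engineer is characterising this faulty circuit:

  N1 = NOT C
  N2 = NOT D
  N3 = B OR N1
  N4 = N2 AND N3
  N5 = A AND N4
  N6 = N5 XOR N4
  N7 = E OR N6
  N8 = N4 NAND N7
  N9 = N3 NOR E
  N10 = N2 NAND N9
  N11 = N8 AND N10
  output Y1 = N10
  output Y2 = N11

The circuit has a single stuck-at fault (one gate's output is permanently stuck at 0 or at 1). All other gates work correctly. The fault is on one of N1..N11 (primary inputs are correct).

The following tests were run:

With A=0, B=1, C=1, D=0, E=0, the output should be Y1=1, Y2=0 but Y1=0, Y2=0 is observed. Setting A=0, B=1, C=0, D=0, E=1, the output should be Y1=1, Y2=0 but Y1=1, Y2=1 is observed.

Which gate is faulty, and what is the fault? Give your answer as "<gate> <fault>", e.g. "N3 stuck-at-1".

N3 stuck-at-0

Fault-free values for test 1 (A=0, B=1, C=1, D=0, E=0): N1=0, N2=1, N3=1, N4=1, N5=0, N6=1, N7=1, N8=0, N9=0, N10=1, N11=0, giving Y1=1, Y2=0. Observed Y1=0, Y2=0.
Test 1: faults giving observed Y1=0, Y2=0 are {N3 stuck-at-0, N9 stuck-at-1, N10 stuck-at-0}.
Test 2 (A=0, B=1, C=0, D=0, E=1): fault-free N1=1, N2=1, N3=1, N4=1, N5=0, N6=1, N7=1, N8=0, N9=0, N10=1, N11=0 → Y1=1, Y2=0; observed Y1=1, Y2=1. Eliminates N9 stuck-at-1, N10 stuck-at-0.
Only N3 stuck-at-0 is consistent with every test.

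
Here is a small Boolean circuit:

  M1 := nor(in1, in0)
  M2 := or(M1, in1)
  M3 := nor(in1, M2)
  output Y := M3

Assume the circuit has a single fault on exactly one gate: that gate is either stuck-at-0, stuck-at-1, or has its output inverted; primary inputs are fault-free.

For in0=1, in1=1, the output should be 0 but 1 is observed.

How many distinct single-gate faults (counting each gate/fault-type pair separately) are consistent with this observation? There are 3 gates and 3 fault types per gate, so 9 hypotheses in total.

Fault-free: M1=0, M2=1, M3=0 → 0. Observed 1.
  M1 stuck-at-0: output 0 ✗
  M1 stuck-at-1: output 0 ✗
  M1 inverted output: output 0 ✗
  M2 stuck-at-0: output 0 ✗
  M2 stuck-at-1: output 0 ✗
  M2 inverted output: output 0 ✗
  M3 stuck-at-0: output 0 ✗
  M3 stuck-at-1: output 1 ✓
  M3 inverted output: output 1 ✓
Consistent faults: {M3 stuck-at-1, M3 inverted output} — 2 in all.

2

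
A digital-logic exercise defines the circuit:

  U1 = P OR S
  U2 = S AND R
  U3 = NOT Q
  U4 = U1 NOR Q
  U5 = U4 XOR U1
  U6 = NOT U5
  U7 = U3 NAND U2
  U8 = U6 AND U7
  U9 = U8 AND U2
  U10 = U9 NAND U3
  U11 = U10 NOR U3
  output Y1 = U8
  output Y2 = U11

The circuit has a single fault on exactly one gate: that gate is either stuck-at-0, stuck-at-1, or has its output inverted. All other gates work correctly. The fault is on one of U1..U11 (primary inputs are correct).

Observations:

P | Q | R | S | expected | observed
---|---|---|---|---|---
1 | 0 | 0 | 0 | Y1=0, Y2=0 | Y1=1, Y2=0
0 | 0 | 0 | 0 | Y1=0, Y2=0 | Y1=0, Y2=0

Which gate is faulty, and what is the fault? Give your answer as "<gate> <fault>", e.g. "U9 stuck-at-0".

U4 stuck-at-1

Fault-free values for test 1 (P=1, Q=0, R=0, S=0): U1=1, U2=0, U3=1, U4=0, U5=1, U6=0, U7=1, U8=0, U9=0, U10=1, U11=0, giving Y1=0, Y2=0. Observed Y1=1, Y2=0.
Test 1: faults giving observed Y1=1, Y2=0 are {U4 stuck-at-1, U4 inverted output, U5 stuck-at-0, U5 inverted output, U6 stuck-at-1, U6 inverted output, U8 stuck-at-1, U8 inverted output}.
Test 2 (P=0, Q=0, R=0, S=0): fault-free U1=0, U2=0, U3=1, U4=1, U5=1, U6=0, U7=1, U8=0, U9=0, U10=1, U11=0 → Y1=0, Y2=0; observed Y1=0, Y2=0. Eliminates U4 inverted output, U5 stuck-at-0, U5 inverted output, U6 stuck-at-1, U6 inverted output, U8 stuck-at-1, U8 inverted output.
Only U4 stuck-at-1 is consistent with every test.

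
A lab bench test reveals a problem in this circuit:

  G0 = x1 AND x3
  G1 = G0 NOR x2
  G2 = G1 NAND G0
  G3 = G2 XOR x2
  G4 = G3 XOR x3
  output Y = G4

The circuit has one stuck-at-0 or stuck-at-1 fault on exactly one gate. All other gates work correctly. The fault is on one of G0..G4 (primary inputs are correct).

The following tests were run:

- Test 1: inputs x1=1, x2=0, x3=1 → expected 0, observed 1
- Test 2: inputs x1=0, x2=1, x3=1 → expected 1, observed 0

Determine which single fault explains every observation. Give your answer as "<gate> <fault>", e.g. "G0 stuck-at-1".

Fault-free values for test 1 (x1=1, x2=0, x3=1): G0=1, G1=0, G2=1, G3=1, G4=0, giving Y=0. Observed 1.
Test 1: faults giving observed 1 are {G1 stuck-at-1, G2 stuck-at-0, G3 stuck-at-0, G4 stuck-at-1}.
Test 2 (x1=0, x2=1, x3=1): fault-free G0=0, G1=0, G2=1, G3=0, G4=1 → 1; observed 0. Eliminates G1 stuck-at-1, G3 stuck-at-0, G4 stuck-at-1.
Only G2 stuck-at-0 is consistent with every test.

G2 stuck-at-0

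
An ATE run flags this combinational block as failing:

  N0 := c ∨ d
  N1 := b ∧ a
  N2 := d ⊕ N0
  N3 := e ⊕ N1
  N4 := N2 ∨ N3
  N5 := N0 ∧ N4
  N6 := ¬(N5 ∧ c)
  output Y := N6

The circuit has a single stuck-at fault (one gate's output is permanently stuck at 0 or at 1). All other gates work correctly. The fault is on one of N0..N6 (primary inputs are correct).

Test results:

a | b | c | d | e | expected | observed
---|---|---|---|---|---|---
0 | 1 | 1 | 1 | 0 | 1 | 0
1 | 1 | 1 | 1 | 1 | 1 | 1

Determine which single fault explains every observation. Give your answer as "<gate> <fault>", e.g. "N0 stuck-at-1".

N1 stuck-at-1

Fault-free values for test 1 (a=0, b=1, c=1, d=1, e=0): N0=1, N1=0, N2=0, N3=0, N4=0, N5=0, N6=1, giving Y=1. Observed 0.
Test 1: faults giving observed 0 are {N1 stuck-at-1, N2 stuck-at-1, N3 stuck-at-1, N4 stuck-at-1, N5 stuck-at-1, N6 stuck-at-0}.
Test 2 (a=1, b=1, c=1, d=1, e=1): fault-free N0=1, N1=1, N2=0, N3=0, N4=0, N5=0, N6=1 → 1; observed 1. Eliminates N2 stuck-at-1, N3 stuck-at-1, N4 stuck-at-1, N5 stuck-at-1, N6 stuck-at-0.
Only N1 stuck-at-1 is consistent with every test.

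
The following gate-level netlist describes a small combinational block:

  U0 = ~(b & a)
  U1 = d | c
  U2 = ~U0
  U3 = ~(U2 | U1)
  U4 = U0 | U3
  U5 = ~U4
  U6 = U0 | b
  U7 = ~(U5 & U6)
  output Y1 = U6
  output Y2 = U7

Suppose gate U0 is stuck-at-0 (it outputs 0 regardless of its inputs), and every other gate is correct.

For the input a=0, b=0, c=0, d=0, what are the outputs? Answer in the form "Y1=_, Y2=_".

Y1=0, Y2=1

Propagate with U0 forced: U0=0 [stuck-at-0], U1=0, U2=1, U3=0, U4=0, U5=1, U6=0, U7=1.
So the outputs are Y1=0, Y2=1. (Without the fault they would be Y1=1, Y2=1.)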